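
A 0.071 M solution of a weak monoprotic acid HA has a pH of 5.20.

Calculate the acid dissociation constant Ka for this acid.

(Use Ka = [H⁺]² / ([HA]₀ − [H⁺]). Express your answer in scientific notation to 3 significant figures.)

[H⁺] = 10^(−pH) = 10^(−5.20) = 6.310e-06 M. For HA ⇌ H⁺ + A⁻, Ka = [H⁺][A⁻]/[HA] = [H⁺]² / ([HA]₀ − [H⁺]) = (6.310e-06)² / (0.071 − 6.310e-06) = 5.61e-10.

K_a = 5.61e-10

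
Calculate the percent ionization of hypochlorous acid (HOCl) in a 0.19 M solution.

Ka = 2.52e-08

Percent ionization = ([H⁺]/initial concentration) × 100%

Using Ka equilibrium: x² + Ka×x - Ka×C = 0. Solving: [H⁺] = 6.9183e-05. Percent = (6.9183e-05/0.19) × 100

Percent ionization = 0.0364%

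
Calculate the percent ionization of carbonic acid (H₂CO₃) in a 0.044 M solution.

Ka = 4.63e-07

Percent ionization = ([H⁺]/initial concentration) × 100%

Using Ka equilibrium: x² + Ka×x - Ka×C = 0. Solving: [H⁺] = 1.4250e-04. Percent = (1.4250e-04/0.044) × 100

Percent ionization = 0.324%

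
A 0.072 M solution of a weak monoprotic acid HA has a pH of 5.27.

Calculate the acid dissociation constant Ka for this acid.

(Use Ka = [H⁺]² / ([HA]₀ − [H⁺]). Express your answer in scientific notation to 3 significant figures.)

[H⁺] = 10^(−pH) = 10^(−5.27) = 5.370e-06 M. For HA ⇌ H⁺ + A⁻, Ka = [H⁺][A⁻]/[HA] = [H⁺]² / ([HA]₀ − [H⁺]) = (5.370e-06)² / (0.072 − 5.370e-06) = 4.01e-10.

K_a = 4.01e-10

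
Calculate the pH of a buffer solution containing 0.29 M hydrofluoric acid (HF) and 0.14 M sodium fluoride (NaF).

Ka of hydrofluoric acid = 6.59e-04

pKa = -log(6.59e-04) = 3.18. pH = pKa + log([A⁻]/[HA]) = 3.18 + log(0.14/0.29)

pH = 2.86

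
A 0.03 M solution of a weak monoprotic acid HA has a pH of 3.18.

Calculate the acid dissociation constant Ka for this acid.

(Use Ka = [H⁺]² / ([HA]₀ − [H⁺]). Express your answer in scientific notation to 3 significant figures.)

[H⁺] = 10^(−pH) = 10^(−3.18) = 6.607e-04 M. For HA ⇌ H⁺ + A⁻, Ka = [H⁺][A⁻]/[HA] = [H⁺]² / ([HA]₀ − [H⁺]) = (6.607e-04)² / (0.03 − 6.607e-04) = 1.49e-05.

K_a = 1.49e-05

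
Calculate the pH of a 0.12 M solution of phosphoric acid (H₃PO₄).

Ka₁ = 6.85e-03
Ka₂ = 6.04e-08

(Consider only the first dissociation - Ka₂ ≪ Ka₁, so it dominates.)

First dissociation dominates. From Ka₁ = [H⁺][HA⁻]/[H₂A], x² + Ka₁·x − Ka₁·C = 0 with C = 0.12 M and Ka₁ = 6.85e-03. Solving: [H⁺] = (−Ka₁ + √(Ka₁² + 4·Ka₁·C)) / 2 = 2.5449e-02 M. pH = -log(2.5449e-02) = 1.59.

pH = 1.59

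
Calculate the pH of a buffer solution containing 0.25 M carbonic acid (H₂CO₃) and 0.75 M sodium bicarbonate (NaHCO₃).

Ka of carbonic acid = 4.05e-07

pKa = -log(4.05e-07) = 6.39. pH = pKa + log([A⁻]/[HA]) = 6.39 + log(0.75/0.25)

pH = 6.87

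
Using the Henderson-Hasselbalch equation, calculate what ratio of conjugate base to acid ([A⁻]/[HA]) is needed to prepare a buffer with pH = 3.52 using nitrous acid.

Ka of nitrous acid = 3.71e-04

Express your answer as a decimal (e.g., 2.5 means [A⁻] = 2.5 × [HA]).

pKa = -log(3.71e-04) = 3.4306. pH = pKa + log([A⁻]/[HA]), so log([A⁻]/[HA]) = pH − pKa = 3.52 − 3.4306 = 0.0894. [A⁻]/[HA] = 10^(0.0894) = 1.23

[A⁻]/[HA] = 1.23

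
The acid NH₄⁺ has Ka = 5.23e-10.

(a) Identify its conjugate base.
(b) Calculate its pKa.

(a) The conjugate base is formed by removing one H⁺ from NH₄⁺, giving NH₃. (b) pKa = -log(Ka) = -log(5.23e-10) = 9.28.

Conjugate base: NH₃; pK_a = 9.28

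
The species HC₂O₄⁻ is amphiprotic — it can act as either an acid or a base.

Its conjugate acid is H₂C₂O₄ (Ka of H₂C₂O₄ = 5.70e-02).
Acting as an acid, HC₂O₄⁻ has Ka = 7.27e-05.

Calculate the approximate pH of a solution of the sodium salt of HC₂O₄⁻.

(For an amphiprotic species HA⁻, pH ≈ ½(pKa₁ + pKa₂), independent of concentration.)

pKa₁ = -log(5.70e-02) = 1.24; pKa₂ = -log(7.27e-05) = 4.14. For an amphiprotic species, pH ≈ ½(pKa₁ + pKa₂) = ½(1.24 + 4.14) = 2.69.

pH = 2.69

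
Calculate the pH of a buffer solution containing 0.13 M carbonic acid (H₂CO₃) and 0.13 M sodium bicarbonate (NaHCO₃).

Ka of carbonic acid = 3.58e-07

pKa = -log(3.58e-07) = 6.45. pH = pKa + log([A⁻]/[HA]) = 6.45 + log(0.13/0.13)

pH = 6.45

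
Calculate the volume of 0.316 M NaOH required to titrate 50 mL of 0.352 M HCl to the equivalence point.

At equivalence: moles acid = moles base. moles HCl = 0.352 × 50/1000 = 0.0176 mol. V_base = moles / 0.316 × 1000 = 55.7 mL.

V_{base} = 55.7 mL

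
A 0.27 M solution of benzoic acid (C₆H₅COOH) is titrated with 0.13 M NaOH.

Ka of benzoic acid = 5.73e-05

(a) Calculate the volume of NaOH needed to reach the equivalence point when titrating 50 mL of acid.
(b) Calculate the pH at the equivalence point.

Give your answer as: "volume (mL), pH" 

moles acid = 0.27 × 50/1000 = 0.0135 mol; V_base = moles/0.13 × 1000 = 103.8 mL. At equivalence only the conjugate base is present: [A⁻] = 0.0135/0.154 = 8.7750e-02 M. Kb = Kw/Ka = 1.75e-10; [OH⁻] = √(Kb × [A⁻]) = 3.9133e-06; pOH = 5.41; pH = 14 - pOH = 8.59.

V = 103.8 mL, pH = 8.59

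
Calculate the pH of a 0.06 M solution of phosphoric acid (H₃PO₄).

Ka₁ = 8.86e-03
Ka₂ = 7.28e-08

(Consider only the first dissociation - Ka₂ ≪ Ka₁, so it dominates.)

First dissociation dominates. From Ka₁ = [H⁺][HA⁻]/[H₂A], x² + Ka₁·x − Ka₁·C = 0 with C = 0.06 M and Ka₁ = 8.86e-03. Solving: [H⁺] = (−Ka₁ + √(Ka₁² + 4·Ka₁·C)) / 2 = 1.9048e-02 M. pH = -log(1.9048e-02) = 1.72.

pH = 1.72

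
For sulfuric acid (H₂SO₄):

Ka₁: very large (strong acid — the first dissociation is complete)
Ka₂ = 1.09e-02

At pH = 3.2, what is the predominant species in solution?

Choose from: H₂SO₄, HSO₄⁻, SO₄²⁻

The first dissociation is complete, so H₂SO₄ itself is never the predominant species in water; pKa₂ = -log(1.09e-02) = 1.96. For a polyprotic acid the predominant species crosses at each pKa: below pKa_n the protonated form dominates, above it the deprotonated form does. At pH = 3.2, the predominant species is SO₄²⁻.

SO₄²⁻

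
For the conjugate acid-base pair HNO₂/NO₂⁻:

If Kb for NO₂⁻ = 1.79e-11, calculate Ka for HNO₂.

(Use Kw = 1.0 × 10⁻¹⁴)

For a conjugate pair Ka × Kb = Kw, so Ka = Kw/Kb = 1.0 × 10⁻¹⁴ / 1.79e-11 = 5.59e-04.

K_a = 5.59e-04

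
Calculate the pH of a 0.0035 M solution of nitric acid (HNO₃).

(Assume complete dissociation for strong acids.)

[H⁺] = 0.0035 M for strong acid. pH = -log[H⁺] = -log(0.0035)

pH = 2.46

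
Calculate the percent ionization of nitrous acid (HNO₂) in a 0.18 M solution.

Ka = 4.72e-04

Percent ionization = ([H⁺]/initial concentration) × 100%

Using Ka equilibrium: x² + Ka×x - Ka×C = 0. Solving: [H⁺] = 8.9844e-03. Percent = (8.9844e-03/0.18) × 100

Percent ionization = 4.99%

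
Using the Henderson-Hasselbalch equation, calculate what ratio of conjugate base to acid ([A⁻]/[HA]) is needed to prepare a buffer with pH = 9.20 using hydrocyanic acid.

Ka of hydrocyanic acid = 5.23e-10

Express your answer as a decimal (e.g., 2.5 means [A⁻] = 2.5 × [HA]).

pKa = -log(5.23e-10) = 9.2815. pH = pKa + log([A⁻]/[HA]), so log([A⁻]/[HA]) = pH − pKa = 9.20 − 9.2815 = -0.0815. [A⁻]/[HA] = 10^(-0.0815) = 0.829

[A⁻]/[HA] = 0.829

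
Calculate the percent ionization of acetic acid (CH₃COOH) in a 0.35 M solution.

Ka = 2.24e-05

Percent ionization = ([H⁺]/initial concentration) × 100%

Using Ka equilibrium: x² + Ka×x - Ka×C = 0. Solving: [H⁺] = 2.7888e-03. Percent = (2.7888e-03/0.35) × 100

Percent ionization = 0.797%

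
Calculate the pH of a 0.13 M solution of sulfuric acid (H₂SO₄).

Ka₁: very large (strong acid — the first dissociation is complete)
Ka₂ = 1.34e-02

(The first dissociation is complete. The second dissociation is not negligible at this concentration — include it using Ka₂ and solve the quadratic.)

First dissociation is complete: [H⁺]₀ = [HSO₄⁻]₀ = C = 0.13 M. Second dissociation HSO₄⁻ ⇌ H⁺ + SO₄²⁻: let x = [SO₄²⁻]. Ka₂ = (C + x)·x / (C − x) = 1.34e-02 → x² + (C + Ka₂)·x − Ka₂·C = 0 → x² + 0.14340·x − 1.742e-03 = 0. x = (−0.14340 + √(0.14340² + 4 × 1.742e-03)) / 2 = 1.1263e-02 M. [H⁺] = C + x = 0.13 + 1.1263e-02 = 1.4126e-01 M. pH = -log(1.4126e-01) = 0.85.

pH = 0.85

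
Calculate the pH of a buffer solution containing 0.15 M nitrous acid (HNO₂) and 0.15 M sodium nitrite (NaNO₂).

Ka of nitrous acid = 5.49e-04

pKa = -log(5.49e-04) = 3.26. pH = pKa + log([A⁻]/[HA]) = 3.26 + log(0.15/0.15)

pH = 3.26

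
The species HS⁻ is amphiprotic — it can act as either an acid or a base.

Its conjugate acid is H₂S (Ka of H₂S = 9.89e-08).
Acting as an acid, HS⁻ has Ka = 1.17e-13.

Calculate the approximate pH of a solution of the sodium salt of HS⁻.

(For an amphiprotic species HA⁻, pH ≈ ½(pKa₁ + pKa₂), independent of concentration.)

pKa₁ = -log(9.89e-08) = 7.00; pKa₂ = -log(1.17e-13) = 12.93. For an amphiprotic species, pH ≈ ½(pKa₁ + pKa₂) = ½(7.00 + 12.93) = 9.97.

pH = 9.97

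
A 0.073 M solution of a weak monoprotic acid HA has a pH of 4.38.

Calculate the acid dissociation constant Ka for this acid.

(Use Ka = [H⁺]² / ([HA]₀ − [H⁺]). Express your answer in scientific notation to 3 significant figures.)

[H⁺] = 10^(−pH) = 10^(−4.38) = 4.169e-05 M. For HA ⇌ H⁺ + A⁻, Ka = [H⁺][A⁻]/[HA] = [H⁺]² / ([HA]₀ − [H⁺]) = (4.169e-05)² / (0.073 − 4.169e-05) = 2.38e-08.

K_a = 2.38e-08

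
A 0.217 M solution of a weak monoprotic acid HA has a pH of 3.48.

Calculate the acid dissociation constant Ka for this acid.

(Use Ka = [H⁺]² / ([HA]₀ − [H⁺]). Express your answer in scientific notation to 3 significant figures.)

[H⁺] = 10^(−pH) = 10^(−3.48) = 3.311e-04 M. For HA ⇌ H⁺ + A⁻, Ka = [H⁺][A⁻]/[HA] = [H⁺]² / ([HA]₀ − [H⁺]) = (3.311e-04)² / (0.217 − 3.311e-04) = 5.06e-07.

K_a = 5.06e-07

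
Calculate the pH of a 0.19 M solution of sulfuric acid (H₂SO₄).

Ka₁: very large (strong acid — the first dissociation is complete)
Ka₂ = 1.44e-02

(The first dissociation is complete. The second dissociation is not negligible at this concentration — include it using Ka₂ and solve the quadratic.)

First dissociation is complete: [H⁺]₀ = [HSO₄⁻]₀ = C = 0.19 M. Second dissociation HSO₄⁻ ⇌ H⁺ + SO₄²⁻: let x = [SO₄²⁻]. Ka₂ = (C + x)·x / (C − x) = 1.44e-02 → x² + (C + Ka₂)·x − Ka₂·C = 0 → x² + 0.20440·x − 2.736e-03 = 0. x = (−0.20440 + √(0.20440² + 4 × 2.736e-03)) / 2 = 1.2608e-02 M. [H⁺] = C + x = 0.19 + 1.2608e-02 = 2.0261e-01 M. pH = -log(2.0261e-01) = 0.69.

pH = 0.69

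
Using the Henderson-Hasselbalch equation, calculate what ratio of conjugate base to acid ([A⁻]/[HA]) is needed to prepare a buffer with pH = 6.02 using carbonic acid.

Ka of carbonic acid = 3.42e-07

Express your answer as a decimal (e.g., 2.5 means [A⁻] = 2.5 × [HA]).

pKa = -log(3.42e-07) = 6.4660. pH = pKa + log([A⁻]/[HA]), so log([A⁻]/[HA]) = pH − pKa = 6.02 − 6.4660 = -0.4460. [A⁻]/[HA] = 10^(-0.4460) = 0.358

[A⁻]/[HA] = 0.358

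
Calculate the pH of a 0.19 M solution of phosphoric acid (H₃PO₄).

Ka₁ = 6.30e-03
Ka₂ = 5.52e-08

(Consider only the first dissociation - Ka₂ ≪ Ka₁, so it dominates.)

First dissociation dominates. From Ka₁ = [H⁺][HA⁻]/[H₂A], x² + Ka₁·x − Ka₁·C = 0 with C = 0.19 M and Ka₁ = 6.30e-03. Solving: [H⁺] = (−Ka₁ + √(Ka₁² + 4·Ka₁·C)) / 2 = 3.1591e-02 M. pH = -log(3.1591e-02) = 1.50.

pH = 1.50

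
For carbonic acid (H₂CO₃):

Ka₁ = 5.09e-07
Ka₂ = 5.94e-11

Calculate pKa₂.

pKa₂ = -log(Ka₂) = -log(5.94e-11) = 10.23.

pK_{a2} = 10.23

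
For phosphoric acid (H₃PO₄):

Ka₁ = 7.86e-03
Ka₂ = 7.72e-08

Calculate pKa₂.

pKa₂ = -log(Ka₂) = -log(7.72e-08) = 7.11.

pK_{a2} = 7.11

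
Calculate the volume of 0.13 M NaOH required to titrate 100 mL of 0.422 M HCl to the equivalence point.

At equivalence: moles acid = moles base. moles HCl = 0.422 × 100/1000 = 0.0422 mol. V_base = moles / 0.13 × 1000 = 324.6 mL.

V_{base} = 324.6 mL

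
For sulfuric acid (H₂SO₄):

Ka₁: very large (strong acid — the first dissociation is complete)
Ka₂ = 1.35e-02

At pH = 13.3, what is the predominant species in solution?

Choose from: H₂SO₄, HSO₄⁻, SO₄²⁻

The first dissociation is complete, so H₂SO₄ itself is never the predominant species in water; pKa₂ = -log(1.35e-02) = 1.87. For a polyprotic acid the predominant species crosses at each pKa: below pKa_n the protonated form dominates, above it the deprotonated form does. At pH = 13.3, the predominant species is SO₄²⁻.

SO₄²⁻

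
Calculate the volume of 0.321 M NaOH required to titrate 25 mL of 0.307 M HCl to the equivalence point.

At equivalence: moles acid = moles base. moles HCl = 0.307 × 25/1000 = 0.007675 mol. V_base = moles / 0.321 × 1000 = 23.9 mL.

V_{base} = 23.9 mL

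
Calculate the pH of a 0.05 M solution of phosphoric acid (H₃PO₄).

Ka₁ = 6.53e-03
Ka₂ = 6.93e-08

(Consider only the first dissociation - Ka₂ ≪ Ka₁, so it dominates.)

First dissociation dominates. From Ka₁ = [H⁺][HA⁻]/[H₂A], x² + Ka₁·x − Ka₁·C = 0 with C = 0.05 M and Ka₁ = 6.53e-03. Solving: [H⁺] = (−Ka₁ + √(Ka₁² + 4·Ka₁·C)) / 2 = 1.5097e-02 M. pH = -log(1.5097e-02) = 1.82.

pH = 1.82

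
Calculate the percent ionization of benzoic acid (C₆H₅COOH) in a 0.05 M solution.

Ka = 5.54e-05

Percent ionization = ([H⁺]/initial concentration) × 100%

Using Ka equilibrium: x² + Ka×x - Ka×C = 0. Solving: [H⁺] = 1.6369e-03. Percent = (1.6369e-03/0.05) × 100

Percent ionization = 3.27%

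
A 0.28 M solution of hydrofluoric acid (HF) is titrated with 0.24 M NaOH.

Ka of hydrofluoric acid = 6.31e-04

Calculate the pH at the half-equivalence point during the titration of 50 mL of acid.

At half-equivalence [HA] = [A⁻], so Henderson-Hasselbalch gives pH = pKa = -log(6.31e-04) = 3.20.

pH = pKa = 3.20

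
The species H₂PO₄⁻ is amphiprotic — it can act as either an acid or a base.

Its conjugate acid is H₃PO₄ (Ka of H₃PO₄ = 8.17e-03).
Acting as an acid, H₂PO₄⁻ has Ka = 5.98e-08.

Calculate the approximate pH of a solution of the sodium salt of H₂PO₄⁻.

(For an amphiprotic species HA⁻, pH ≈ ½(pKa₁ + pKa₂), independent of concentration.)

pKa₁ = -log(8.17e-03) = 2.09; pKa₂ = -log(5.98e-08) = 7.22. For an amphiprotic species, pH ≈ ½(pKa₁ + pKa₂) = ½(2.09 + 7.22) = 4.66.

pH = 4.66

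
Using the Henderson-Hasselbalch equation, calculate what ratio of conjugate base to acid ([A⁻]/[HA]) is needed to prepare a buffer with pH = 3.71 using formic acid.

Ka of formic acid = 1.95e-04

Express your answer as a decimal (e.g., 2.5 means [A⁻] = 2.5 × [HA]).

pKa = -log(1.95e-04) = 3.7100. pH = pKa + log([A⁻]/[HA]), so log([A⁻]/[HA]) = pH − pKa = 3.71 − 3.7100 = 0.0000. [A⁻]/[HA] = 10^(0.0000) = 1.00

[A⁻]/[HA] = 1.00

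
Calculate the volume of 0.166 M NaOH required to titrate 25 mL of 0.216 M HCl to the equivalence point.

At equivalence: moles acid = moles base. moles HCl = 0.216 × 25/1000 = 0.0054 mol. V_base = moles / 0.166 × 1000 = 32.5 mL.

V_{base} = 32.5 mL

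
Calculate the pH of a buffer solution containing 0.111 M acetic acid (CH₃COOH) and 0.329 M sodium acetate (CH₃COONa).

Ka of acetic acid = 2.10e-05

pKa = -log(2.10e-05) = 4.68. pH = pKa + log([A⁻]/[HA]) = 4.68 + log(0.329/0.111)

pH = 5.15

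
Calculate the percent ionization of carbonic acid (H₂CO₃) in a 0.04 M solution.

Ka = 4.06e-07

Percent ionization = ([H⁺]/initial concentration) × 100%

Using Ka equilibrium: x² + Ka×x - Ka×C = 0. Solving: [H⁺] = 1.2723e-04. Percent = (1.2723e-04/0.04) × 100

Percent ionization = 0.318%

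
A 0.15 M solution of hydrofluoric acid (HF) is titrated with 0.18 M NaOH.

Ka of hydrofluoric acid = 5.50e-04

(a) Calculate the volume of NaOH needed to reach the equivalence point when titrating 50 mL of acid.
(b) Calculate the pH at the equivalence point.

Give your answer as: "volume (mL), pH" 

moles acid = 0.15 × 50/1000 = 0.0075 mol; V_base = moles/0.18 × 1000 = 41.7 mL. At equivalence only the conjugate base is present: [A⁻] = 0.0075/0.092 = 8.1818e-02 M. Kb = Kw/Ka = 1.82e-11; [OH⁻] = √(Kb × [A⁻]) = 1.2197e-06; pOH = 5.91; pH = 14 - pOH = 8.09.

V = 41.7 mL, pH = 8.09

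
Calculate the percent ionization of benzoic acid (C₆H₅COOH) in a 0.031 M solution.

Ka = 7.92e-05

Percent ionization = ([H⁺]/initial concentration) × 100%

Using Ka equilibrium: x² + Ka×x - Ka×C = 0. Solving: [H⁺] = 1.5278e-03. Percent = (1.5278e-03/0.031) × 100

Percent ionization = 4.93%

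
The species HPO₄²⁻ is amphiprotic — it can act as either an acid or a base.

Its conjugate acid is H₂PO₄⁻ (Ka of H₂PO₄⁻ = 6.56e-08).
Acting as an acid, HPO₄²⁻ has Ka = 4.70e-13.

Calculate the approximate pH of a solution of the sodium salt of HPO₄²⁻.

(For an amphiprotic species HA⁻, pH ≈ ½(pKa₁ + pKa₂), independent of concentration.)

pKa₁ = -log(6.56e-08) = 7.18; pKa₂ = -log(4.70e-13) = 12.33. For an amphiprotic species, pH ≈ ½(pKa₁ + pKa₂) = ½(7.18 + 12.33) = 9.76.

pH = 9.76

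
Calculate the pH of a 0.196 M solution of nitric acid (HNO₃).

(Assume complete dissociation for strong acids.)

[H⁺] = 0.196 M for strong acid. pH = -log[H⁺] = -log(0.196)

pH = 0.71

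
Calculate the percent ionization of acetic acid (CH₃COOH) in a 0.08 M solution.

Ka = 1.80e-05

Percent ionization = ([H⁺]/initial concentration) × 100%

Using Ka equilibrium: x² + Ka×x - Ka×C = 0. Solving: [H⁺] = 1.1910e-03. Percent = (1.1910e-03/0.08) × 100

Percent ionization = 1.49%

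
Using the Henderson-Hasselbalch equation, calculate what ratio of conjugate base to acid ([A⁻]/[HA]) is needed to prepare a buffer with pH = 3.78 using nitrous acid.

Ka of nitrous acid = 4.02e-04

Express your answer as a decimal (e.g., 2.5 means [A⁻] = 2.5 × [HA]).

pKa = -log(4.02e-04) = 3.3958. pH = pKa + log([A⁻]/[HA]), so log([A⁻]/[HA]) = pH − pKa = 3.78 − 3.3958 = 0.3842. [A⁻]/[HA] = 10^(0.3842) = 2.42

[A⁻]/[HA] = 2.42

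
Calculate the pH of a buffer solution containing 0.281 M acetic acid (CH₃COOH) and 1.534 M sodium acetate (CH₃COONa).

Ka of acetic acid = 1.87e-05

pKa = -log(1.87e-05) = 4.73. pH = pKa + log([A⁻]/[HA]) = 4.73 + log(1.534/0.281)

pH = 5.47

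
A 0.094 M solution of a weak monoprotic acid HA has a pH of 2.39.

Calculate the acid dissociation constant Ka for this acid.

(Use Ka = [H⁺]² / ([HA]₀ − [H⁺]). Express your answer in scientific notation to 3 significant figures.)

[H⁺] = 10^(−pH) = 10^(−2.39) = 4.074e-03 M. For HA ⇌ H⁺ + A⁻, Ka = [H⁺][A⁻]/[HA] = [H⁺]² / ([HA]₀ − [H⁺]) = (4.074e-03)² / (0.094 − 4.074e-03) = 1.85e-04.

K_a = 1.85e-04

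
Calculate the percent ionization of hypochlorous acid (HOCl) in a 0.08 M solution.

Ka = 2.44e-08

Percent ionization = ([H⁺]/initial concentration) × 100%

Using Ka equilibrium: x² + Ka×x - Ka×C = 0. Solving: [H⁺] = 4.4169e-05. Percent = (4.4169e-05/0.08) × 100

Percent ionization = 0.0552%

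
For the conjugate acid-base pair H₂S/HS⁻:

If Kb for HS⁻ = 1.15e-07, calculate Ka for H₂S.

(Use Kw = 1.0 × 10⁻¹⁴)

For a conjugate pair Ka × Kb = Kw, so Ka = Kw/Kb = 1.0 × 10⁻¹⁴ / 1.15e-07 = 8.70e-08.

K_a = 8.70e-08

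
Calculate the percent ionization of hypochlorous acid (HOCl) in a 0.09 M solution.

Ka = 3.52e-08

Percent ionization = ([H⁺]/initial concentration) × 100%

Using Ka equilibrium: x² + Ka×x - Ka×C = 0. Solving: [H⁺] = 5.6267e-05. Percent = (5.6267e-05/0.09) × 100

Percent ionization = 0.0625%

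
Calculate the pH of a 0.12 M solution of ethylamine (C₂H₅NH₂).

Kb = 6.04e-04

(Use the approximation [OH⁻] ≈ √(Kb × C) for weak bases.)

[OH⁻] = √(Kb × C) = √(6.04e-04 × 0.12) = 8.5135e-03. pOH = 2.07, pH = 14 - pOH

pH = 11.93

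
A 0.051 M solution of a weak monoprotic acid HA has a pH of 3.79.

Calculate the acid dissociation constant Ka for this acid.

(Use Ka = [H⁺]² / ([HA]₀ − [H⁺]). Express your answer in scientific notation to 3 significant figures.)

[H⁺] = 10^(−pH) = 10^(−3.79) = 1.622e-04 M. For HA ⇌ H⁺ + A⁻, Ka = [H⁺][A⁻]/[HA] = [H⁺]² / ([HA]₀ − [H⁺]) = (1.622e-04)² / (0.051 − 1.622e-04) = 5.17e-07.

K_a = 5.17e-07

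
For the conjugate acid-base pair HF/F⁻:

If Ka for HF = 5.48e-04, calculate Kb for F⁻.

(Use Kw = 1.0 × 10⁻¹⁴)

For a conjugate pair Ka × Kb = Kw, so Kb = Kw/Ka = 1.0 × 10⁻¹⁴ / 5.48e-04 = 1.82e-11.

K_b = 1.82e-11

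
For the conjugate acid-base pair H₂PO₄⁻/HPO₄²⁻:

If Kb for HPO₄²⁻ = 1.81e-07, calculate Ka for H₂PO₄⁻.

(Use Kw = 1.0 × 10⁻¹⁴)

For a conjugate pair Ka × Kb = Kw, so Ka = Kw/Kb = 1.0 × 10⁻¹⁴ / 1.81e-07 = 5.52e-08.

K_a = 5.52e-08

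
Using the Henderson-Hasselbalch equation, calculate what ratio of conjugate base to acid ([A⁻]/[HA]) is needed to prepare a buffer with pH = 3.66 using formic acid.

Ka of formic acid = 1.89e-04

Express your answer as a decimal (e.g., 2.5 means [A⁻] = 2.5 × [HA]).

pKa = -log(1.89e-04) = 3.7235. pH = pKa + log([A⁻]/[HA]), so log([A⁻]/[HA]) = pH − pKa = 3.66 − 3.7235 = -0.0635. [A⁻]/[HA] = 10^(-0.0635) = 0.864

[A⁻]/[HA] = 0.864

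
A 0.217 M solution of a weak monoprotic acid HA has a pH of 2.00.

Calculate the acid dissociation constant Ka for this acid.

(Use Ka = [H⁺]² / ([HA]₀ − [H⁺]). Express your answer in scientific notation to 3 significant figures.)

[H⁺] = 10^(−pH) = 10^(−2.00) = 1.000e-02 M. For HA ⇌ H⁺ + A⁻, Ka = [H⁺][A⁻]/[HA] = [H⁺]² / ([HA]₀ − [H⁺]) = (1.000e-02)² / (0.217 − 1.000e-02) = 4.83e-04.

K_a = 4.83e-04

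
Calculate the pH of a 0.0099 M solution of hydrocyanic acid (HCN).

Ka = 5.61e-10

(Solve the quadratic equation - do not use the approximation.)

x² + Ka×x - Ka×C = 0. Using quadratic formula: [H⁺] = 2.3564e-06

pH = 5.63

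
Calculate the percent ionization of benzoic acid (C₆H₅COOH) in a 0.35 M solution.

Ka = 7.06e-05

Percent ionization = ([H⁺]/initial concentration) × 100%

Using Ka equilibrium: x² + Ka×x - Ka×C = 0. Solving: [H⁺] = 4.9357e-03. Percent = (4.9357e-03/0.35) × 100

Percent ionization = 1.41%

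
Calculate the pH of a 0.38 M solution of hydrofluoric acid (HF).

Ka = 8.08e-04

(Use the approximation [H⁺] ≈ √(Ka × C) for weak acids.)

[H⁺] = √(Ka × C) = √(8.08e-04 × 0.38) = 1.7523e-02. pH = -log(1.7523e-02)

pH = 1.76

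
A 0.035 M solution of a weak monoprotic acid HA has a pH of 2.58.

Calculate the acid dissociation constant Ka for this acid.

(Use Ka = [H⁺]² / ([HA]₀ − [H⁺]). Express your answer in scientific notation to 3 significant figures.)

[H⁺] = 10^(−pH) = 10^(−2.58) = 2.630e-03 M. For HA ⇌ H⁺ + A⁻, Ka = [H⁺][A⁻]/[HA] = [H⁺]² / ([HA]₀ − [H⁺]) = (2.630e-03)² / (0.035 − 2.630e-03) = 2.14e-04.

K_a = 2.14e-04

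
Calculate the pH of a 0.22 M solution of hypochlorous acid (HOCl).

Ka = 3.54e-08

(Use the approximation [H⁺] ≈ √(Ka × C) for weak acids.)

[H⁺] = √(Ka × C) = √(3.54e-08 × 0.22) = 8.8250e-05. pH = -log(8.8250e-05)

pH = 4.05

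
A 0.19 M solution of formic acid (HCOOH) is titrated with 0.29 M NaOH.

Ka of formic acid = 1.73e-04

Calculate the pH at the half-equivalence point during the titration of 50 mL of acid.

At half-equivalence [HA] = [A⁻], so Henderson-Hasselbalch gives pH = pKa = -log(1.73e-04) = 3.76.

pH = pKa = 3.76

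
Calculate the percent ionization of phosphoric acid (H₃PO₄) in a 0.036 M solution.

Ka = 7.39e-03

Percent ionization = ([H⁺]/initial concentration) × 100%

Using Ka equilibrium: x² + Ka×x - Ka×C = 0. Solving: [H⁺] = 1.3029e-02. Percent = (1.3029e-02/0.036) × 100

Percent ionization = 36.2%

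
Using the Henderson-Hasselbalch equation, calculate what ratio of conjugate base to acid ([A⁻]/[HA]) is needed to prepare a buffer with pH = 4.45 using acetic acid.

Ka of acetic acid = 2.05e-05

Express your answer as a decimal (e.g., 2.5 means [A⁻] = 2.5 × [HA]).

pKa = -log(2.05e-05) = 4.6882. pH = pKa + log([A⁻]/[HA]), so log([A⁻]/[HA]) = pH − pKa = 4.45 − 4.6882 = -0.2382. [A⁻]/[HA] = 10^(-0.2382) = 0.578

[A⁻]/[HA] = 0.578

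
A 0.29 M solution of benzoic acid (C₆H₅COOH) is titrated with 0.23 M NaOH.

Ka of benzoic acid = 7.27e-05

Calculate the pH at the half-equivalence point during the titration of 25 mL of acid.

At half-equivalence [HA] = [A⁻], so Henderson-Hasselbalch gives pH = pKa = -log(7.27e-05) = 4.14.

pH = pKa = 4.14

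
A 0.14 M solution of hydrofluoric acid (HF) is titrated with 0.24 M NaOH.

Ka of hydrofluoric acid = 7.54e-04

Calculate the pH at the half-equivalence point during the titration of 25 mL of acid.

At half-equivalence [HA] = [A⁻], so Henderson-Hasselbalch gives pH = pKa = -log(7.54e-04) = 3.12.

pH = pKa = 3.12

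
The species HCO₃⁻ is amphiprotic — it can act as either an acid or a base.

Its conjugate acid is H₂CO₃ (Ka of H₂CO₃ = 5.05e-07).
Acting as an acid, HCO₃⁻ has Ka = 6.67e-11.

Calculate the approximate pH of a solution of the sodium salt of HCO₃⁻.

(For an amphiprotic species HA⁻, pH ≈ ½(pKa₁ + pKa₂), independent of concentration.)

pKa₁ = -log(5.05e-07) = 6.30; pKa₂ = -log(6.67e-11) = 10.18. For an amphiprotic species, pH ≈ ½(pKa₁ + pKa₂) = ½(6.30 + 10.18) = 8.24.

pH = 8.24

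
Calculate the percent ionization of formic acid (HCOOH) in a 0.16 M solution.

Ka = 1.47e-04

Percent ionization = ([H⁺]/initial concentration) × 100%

Using Ka equilibrium: x² + Ka×x - Ka×C = 0. Solving: [H⁺] = 4.7768e-03. Percent = (4.7768e-03/0.16) × 100

Percent ionization = 2.99%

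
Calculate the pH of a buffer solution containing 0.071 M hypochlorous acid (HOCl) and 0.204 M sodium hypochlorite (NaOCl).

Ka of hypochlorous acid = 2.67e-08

pKa = -log(2.67e-08) = 7.57. pH = pKa + log([A⁻]/[HA]) = 7.57 + log(0.204/0.071)

pH = 8.03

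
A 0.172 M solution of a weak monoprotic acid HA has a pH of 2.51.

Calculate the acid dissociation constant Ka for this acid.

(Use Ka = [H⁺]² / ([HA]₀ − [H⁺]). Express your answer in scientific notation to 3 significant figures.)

[H⁺] = 10^(−pH) = 10^(−2.51) = 3.090e-03 M. For HA ⇌ H⁺ + A⁻, Ka = [H⁺][A⁻]/[HA] = [H⁺]² / ([HA]₀ − [H⁺]) = (3.090e-03)² / (0.172 − 3.090e-03) = 5.65e-05.

K_a = 5.65e-05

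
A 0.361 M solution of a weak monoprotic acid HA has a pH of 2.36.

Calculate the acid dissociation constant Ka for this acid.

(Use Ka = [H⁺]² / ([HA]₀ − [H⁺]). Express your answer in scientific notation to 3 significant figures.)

[H⁺] = 10^(−pH) = 10^(−2.36) = 4.365e-03 M. For HA ⇌ H⁺ + A⁻, Ka = [H⁺][A⁻]/[HA] = [H⁺]² / ([HA]₀ − [H⁺]) = (4.365e-03)² / (0.361 − 4.365e-03) = 5.34e-05.

K_a = 5.34e-05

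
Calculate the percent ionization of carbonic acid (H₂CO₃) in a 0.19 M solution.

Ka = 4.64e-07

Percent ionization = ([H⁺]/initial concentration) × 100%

Using Ka equilibrium: x² + Ka×x - Ka×C = 0. Solving: [H⁺] = 2.9669e-04. Percent = (2.9669e-04/0.19) × 100

Percent ionization = 0.156%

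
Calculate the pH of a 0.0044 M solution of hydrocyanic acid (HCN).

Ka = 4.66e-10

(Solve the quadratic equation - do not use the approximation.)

x² + Ka×x - Ka×C = 0. Using quadratic formula: [H⁺] = 1.4317e-06

pH = 5.84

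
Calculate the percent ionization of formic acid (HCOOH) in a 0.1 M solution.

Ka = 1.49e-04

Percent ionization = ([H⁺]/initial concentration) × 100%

Using Ka equilibrium: x² + Ka×x - Ka×C = 0. Solving: [H⁺] = 3.7863e-03. Percent = (3.7863e-03/0.1) × 100

Percent ionization = 3.79%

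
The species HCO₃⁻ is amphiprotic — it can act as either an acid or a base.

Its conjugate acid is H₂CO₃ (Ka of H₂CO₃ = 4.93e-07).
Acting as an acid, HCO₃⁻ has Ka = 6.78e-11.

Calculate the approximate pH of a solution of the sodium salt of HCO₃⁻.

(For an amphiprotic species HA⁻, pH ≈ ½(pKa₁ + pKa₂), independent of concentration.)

pKa₁ = -log(4.93e-07) = 6.31; pKa₂ = -log(6.78e-11) = 10.17. For an amphiprotic species, pH ≈ ½(pKa₁ + pKa₂) = ½(6.31 + 10.17) = 8.24.

pH = 8.24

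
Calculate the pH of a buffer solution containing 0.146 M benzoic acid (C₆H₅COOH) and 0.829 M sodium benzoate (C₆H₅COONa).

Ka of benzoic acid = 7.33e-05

pKa = -log(7.33e-05) = 4.13. pH = pKa + log([A⁻]/[HA]) = 4.13 + log(0.829/0.146)

pH = 4.89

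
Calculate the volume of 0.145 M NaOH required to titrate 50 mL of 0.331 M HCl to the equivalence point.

At equivalence: moles acid = moles base. moles HCl = 0.331 × 50/1000 = 0.01655 mol. V_base = moles / 0.145 × 1000 = 114.1 mL.

V_{base} = 114.1 mL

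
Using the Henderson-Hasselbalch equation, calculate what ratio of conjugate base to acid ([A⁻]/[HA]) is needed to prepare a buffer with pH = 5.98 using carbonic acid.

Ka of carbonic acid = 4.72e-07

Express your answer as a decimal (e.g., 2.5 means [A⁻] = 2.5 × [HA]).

pKa = -log(4.72e-07) = 6.3261. pH = pKa + log([A⁻]/[HA]), so log([A⁻]/[HA]) = pH − pKa = 5.98 − 6.3261 = -0.3461. [A⁻]/[HA] = 10^(-0.3461) = 0.451

[A⁻]/[HA] = 0.451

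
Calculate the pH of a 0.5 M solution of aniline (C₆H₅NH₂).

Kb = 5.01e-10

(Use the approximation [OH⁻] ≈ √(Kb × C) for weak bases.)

[OH⁻] = √(Kb × C) = √(5.01e-10 × 0.5) = 1.5827e-05. pOH = 4.80, pH = 14 - pOH

pH = 9.20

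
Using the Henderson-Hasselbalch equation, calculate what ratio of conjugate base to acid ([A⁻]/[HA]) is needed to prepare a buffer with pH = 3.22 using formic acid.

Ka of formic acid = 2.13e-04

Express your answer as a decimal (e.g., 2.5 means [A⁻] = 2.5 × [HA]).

pKa = -log(2.13e-04) = 3.6716. pH = pKa + log([A⁻]/[HA]), so log([A⁻]/[HA]) = pH − pKa = 3.22 − 3.6716 = -0.4516. [A⁻]/[HA] = 10^(-0.4516) = 0.353

[A⁻]/[HA] = 0.353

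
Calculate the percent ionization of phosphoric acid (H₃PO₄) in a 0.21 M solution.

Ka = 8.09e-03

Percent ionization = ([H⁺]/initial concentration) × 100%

Using Ka equilibrium: x² + Ka×x - Ka×C = 0. Solving: [H⁺] = 3.7371e-02. Percent = (3.7371e-02/0.21) × 100

Percent ionization = 17.8%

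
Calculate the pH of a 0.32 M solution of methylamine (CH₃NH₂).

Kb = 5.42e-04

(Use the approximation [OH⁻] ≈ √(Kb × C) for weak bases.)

[OH⁻] = √(Kb × C) = √(5.42e-04 × 0.32) = 1.3170e-02. pOH = 1.88, pH = 14 - pOH

pH = 12.12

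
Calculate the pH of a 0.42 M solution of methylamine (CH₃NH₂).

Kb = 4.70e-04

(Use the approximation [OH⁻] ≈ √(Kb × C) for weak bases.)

[OH⁻] = √(Kb × C) = √(4.70e-04 × 0.42) = 1.4050e-02. pOH = 1.85, pH = 14 - pOH

pH = 12.15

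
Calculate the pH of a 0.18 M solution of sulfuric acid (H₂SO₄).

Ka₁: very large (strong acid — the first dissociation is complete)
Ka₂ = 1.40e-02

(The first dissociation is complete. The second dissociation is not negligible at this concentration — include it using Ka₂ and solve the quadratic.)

First dissociation is complete: [H⁺]₀ = [HSO₄⁻]₀ = C = 0.18 M. Second dissociation HSO₄⁻ ⇌ H⁺ + SO₄²⁻: let x = [SO₄²⁻]. Ka₂ = (C + x)·x / (C − x) = 1.40e-02 → x² + (C + Ka₂)·x − Ka₂·C = 0 → x² + 0.19400·x − 2.520e-03 = 0. x = (−0.19400 + √(0.19400² + 4 × 2.520e-03)) / 2 = 1.2220e-02 M. [H⁺] = C + x = 0.18 + 1.2220e-02 = 1.9222e-01 M. pH = -log(1.9222e-01) = 0.72.

pH = 0.72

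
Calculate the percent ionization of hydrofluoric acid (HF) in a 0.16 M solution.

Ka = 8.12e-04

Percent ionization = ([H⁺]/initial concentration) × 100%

Using Ka equilibrium: x² + Ka×x - Ka×C = 0. Solving: [H⁺] = 1.0999e-02. Percent = (1.0999e-02/0.16) × 100

Percent ionization = 6.87%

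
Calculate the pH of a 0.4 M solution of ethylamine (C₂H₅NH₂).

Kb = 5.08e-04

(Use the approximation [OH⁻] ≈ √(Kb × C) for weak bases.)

[OH⁻] = √(Kb × C) = √(5.08e-04 × 0.4) = 1.4255e-02. pOH = 1.85, pH = 14 - pOH

pH = 12.15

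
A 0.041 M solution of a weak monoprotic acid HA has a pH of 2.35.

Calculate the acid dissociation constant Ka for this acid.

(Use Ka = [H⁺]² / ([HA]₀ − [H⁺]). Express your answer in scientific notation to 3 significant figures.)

[H⁺] = 10^(−pH) = 10^(−2.35) = 4.467e-03 M. For HA ⇌ H⁺ + A⁻, Ka = [H⁺][A⁻]/[HA] = [H⁺]² / ([HA]₀ − [H⁺]) = (4.467e-03)² / (0.041 − 4.467e-03) = 5.46e-04.

K_a = 5.46e-04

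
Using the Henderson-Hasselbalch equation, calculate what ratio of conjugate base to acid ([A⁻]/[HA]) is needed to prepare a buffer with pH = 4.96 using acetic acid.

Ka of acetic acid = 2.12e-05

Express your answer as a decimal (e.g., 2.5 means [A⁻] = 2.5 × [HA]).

pKa = -log(2.12e-05) = 4.6737. pH = pKa + log([A⁻]/[HA]), so log([A⁻]/[HA]) = pH − pKa = 4.96 − 4.6737 = 0.2863. [A⁻]/[HA] = 10^(0.2863) = 1.93

[A⁻]/[HA] = 1.93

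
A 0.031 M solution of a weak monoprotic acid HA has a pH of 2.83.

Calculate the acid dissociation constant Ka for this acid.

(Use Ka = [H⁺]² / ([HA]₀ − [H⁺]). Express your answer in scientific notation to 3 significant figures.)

[H⁺] = 10^(−pH) = 10^(−2.83) = 1.479e-03 M. For HA ⇌ H⁺ + A⁻, Ka = [H⁺][A⁻]/[HA] = [H⁺]² / ([HA]₀ − [H⁺]) = (1.479e-03)² / (0.031 − 1.479e-03) = 7.41e-05.

K_a = 7.41e-05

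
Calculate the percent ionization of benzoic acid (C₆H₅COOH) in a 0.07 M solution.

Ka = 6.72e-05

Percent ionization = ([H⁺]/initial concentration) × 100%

Using Ka equilibrium: x² + Ka×x - Ka×C = 0. Solving: [H⁺] = 2.1355e-03. Percent = (2.1355e-03/0.07) × 100

Percent ionization = 3.05%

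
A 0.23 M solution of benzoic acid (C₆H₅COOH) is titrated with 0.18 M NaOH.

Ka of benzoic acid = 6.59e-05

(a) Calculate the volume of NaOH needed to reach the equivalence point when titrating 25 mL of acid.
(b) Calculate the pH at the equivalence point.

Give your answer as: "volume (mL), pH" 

moles acid = 0.23 × 25/1000 = 0.00575 mol; V_base = moles/0.18 × 1000 = 31.9 mL. At equivalence only the conjugate base is present: [A⁻] = 0.00575/0.057 = 1.0098e-01 M. Kb = Kw/Ka = 1.52e-10; [OH⁻] = √(Kb × [A⁻]) = 3.9144e-06; pOH = 5.41; pH = 14 - pOH = 8.59.

V = 31.9 mL, pH = 8.59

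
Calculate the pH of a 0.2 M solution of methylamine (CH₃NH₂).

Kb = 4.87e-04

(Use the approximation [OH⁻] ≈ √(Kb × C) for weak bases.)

[OH⁻] = √(Kb × C) = √(4.87e-04 × 0.2) = 9.8691e-03. pOH = 2.01, pH = 14 - pOH

pH = 11.99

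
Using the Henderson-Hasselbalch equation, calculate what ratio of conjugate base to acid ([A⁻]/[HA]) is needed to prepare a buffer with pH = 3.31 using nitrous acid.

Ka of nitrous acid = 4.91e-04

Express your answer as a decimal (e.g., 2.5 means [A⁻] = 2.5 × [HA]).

pKa = -log(4.91e-04) = 3.3089. pH = pKa + log([A⁻]/[HA]), so log([A⁻]/[HA]) = pH − pKa = 3.31 − 3.3089 = 0.0011. [A⁻]/[HA] = 10^(0.0011) = 1.00

[A⁻]/[HA] = 1.00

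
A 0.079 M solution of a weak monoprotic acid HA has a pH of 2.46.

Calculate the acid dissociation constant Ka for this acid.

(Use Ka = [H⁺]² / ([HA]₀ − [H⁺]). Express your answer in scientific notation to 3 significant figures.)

[H⁺] = 10^(−pH) = 10^(−2.46) = 3.467e-03 M. For HA ⇌ H⁺ + A⁻, Ka = [H⁺][A⁻]/[HA] = [H⁺]² / ([HA]₀ − [H⁺]) = (3.467e-03)² / (0.079 − 3.467e-03) = 1.59e-04.

K_a = 1.59e-04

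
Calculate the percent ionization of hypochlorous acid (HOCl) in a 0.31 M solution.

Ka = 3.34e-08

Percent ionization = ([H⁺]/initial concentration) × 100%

Using Ka equilibrium: x² + Ka×x - Ka×C = 0. Solving: [H⁺] = 1.0174e-04. Percent = (1.0174e-04/0.31) × 100

Percent ionization = 0.0328%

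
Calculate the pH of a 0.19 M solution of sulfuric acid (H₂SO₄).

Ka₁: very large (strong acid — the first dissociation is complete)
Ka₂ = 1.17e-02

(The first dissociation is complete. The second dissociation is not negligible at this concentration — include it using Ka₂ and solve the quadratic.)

First dissociation is complete: [H⁺]₀ = [HSO₄⁻]₀ = C = 0.19 M. Second dissociation HSO₄⁻ ⇌ H⁺ + SO₄²⁻: let x = [SO₄²⁻]. Ka₂ = (C + x)·x / (C − x) = 1.17e-02 → x² + (C + Ka₂)·x − Ka₂·C = 0 → x² + 0.20170·x − 2.223e-03 = 0. x = (−0.20170 + √(0.20170² + 4 × 2.223e-03)) / 2 = 1.0477e-02 M. [H⁺] = C + x = 0.19 + 1.0477e-02 = 2.0048e-01 M. pH = -log(2.0048e-01) = 0.70.

pH = 0.70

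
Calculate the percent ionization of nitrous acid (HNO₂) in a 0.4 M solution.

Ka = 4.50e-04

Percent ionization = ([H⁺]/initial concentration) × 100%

Using Ka equilibrium: x² + Ka×x - Ka×C = 0. Solving: [H⁺] = 1.3193e-02. Percent = (1.3193e-02/0.4) × 100

Percent ionization = 3.3%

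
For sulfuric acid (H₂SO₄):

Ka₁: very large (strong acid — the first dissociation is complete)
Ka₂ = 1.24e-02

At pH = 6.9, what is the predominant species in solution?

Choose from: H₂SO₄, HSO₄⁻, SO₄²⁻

The first dissociation is complete, so H₂SO₄ itself is never the predominant species in water; pKa₂ = -log(1.24e-02) = 1.91. For a polyprotic acid the predominant species crosses at each pKa: below pKa_n the protonated form dominates, above it the deprotonated form does. At pH = 6.9, the predominant species is SO₄²⁻.

SO₄²⁻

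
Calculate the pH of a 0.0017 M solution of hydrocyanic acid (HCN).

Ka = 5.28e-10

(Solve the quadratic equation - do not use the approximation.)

x² + Ka×x - Ka×C = 0. Using quadratic formula: [H⁺] = 9.4715e-07

pH = 6.02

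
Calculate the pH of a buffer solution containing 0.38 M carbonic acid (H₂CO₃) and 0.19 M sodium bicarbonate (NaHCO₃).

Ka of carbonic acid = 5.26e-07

pKa = -log(5.26e-07) = 6.28. pH = pKa + log([A⁻]/[HA]) = 6.28 + log(0.19/0.38)

pH = 5.98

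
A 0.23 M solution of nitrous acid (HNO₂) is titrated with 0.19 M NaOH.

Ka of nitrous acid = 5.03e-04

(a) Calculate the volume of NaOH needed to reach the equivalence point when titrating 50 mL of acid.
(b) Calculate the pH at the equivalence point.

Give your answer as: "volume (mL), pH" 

moles acid = 0.23 × 50/1000 = 0.0115 mol; V_base = moles/0.19 × 1000 = 60.5 mL. At equivalence only the conjugate base is present: [A⁻] = 0.0115/0.111 = 1.0405e-01 M. Kb = Kw/Ka = 1.99e-11; [OH⁻] = √(Kb × [A⁻]) = 1.4382e-06; pOH = 5.84; pH = 14 - pOH = 8.16.

V = 60.5 mL, pH = 8.16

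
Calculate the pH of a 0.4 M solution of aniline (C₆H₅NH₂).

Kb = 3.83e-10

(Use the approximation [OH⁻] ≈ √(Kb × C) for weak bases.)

[OH⁻] = √(Kb × C) = √(3.83e-10 × 0.4) = 1.2377e-05. pOH = 4.91, pH = 14 - pOH

pH = 9.09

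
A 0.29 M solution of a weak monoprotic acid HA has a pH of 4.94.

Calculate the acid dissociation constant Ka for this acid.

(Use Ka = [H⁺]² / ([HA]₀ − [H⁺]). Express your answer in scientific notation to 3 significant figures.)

[H⁺] = 10^(−pH) = 10^(−4.94) = 1.148e-05 M. For HA ⇌ H⁺ + A⁻, Ka = [H⁺][A⁻]/[HA] = [H⁺]² / ([HA]₀ − [H⁺]) = (1.148e-05)² / (0.29 − 1.148e-05) = 4.55e-10.

K_a = 4.55e-10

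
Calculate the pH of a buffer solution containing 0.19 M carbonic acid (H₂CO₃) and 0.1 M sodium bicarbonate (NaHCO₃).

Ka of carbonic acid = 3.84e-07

pKa = -log(3.84e-07) = 6.42. pH = pKa + log([A⁻]/[HA]) = 6.42 + log(0.1/0.19)

pH = 6.14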